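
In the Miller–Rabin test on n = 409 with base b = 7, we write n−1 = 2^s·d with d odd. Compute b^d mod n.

343

409 − 1 = 408 = 2^3 · 51, so d = 51.
7^1 ≡ 7 (mod 409)
7^2 ≡ 7^2 = 49 ≡ 49 (mod 409)
7^4 ≡ 49^2 = 2401 ≡ 356 (mod 409)
7^8 ≡ 356^2 = 126736 ≡ 355 (mod 409)
7^16 ≡ 355^2 = 126025 ≡ 53 (mod 409)
7^32 ≡ 53^2 = 2809 ≡ 355 (mod 409)
51 = 32 + 16 + 2 + 1 in binary powers of 2.
So 7^51 ≡ 355 · 53 · 49 · 7 ≡ 343 (mod 409).
Squaring chain: 343 → 266 → 408; reaches −1, so base 7 does not prove 409 composite.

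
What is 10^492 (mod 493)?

10^1 ≡ 10 (mod 493)
10^2 ≡ 10^2 = 100 ≡ 100 (mod 493)
10^4 ≡ 100^2 = 10000 ≡ 140 (mod 493)
10^8 ≡ 140^2 = 19600 ≡ 373 (mod 493)
10^16 ≡ 373^2 = 139129 ≡ 103 (mod 493)
10^32 ≡ 103^2 = 10609 ≡ 256 (mod 493)
10^64 ≡ 256^2 = 65536 ≡ 460 (mod 493)
10^128 ≡ 460^2 = 211600 ≡ 103 (mod 493)
10^256 ≡ 103^2 = 10609 ≡ 256 (mod 493)
492 = 256 + 128 + 64 + 32 + 8 + 4 in binary powers of 2.
So 10^492 ≡ 256 · 103 · 460 · 256 · 373 · 140 ≡ 132 (mod 493).
Since 132 ≠ 1, base 10 is a Fermat witness: 493 is composite.

132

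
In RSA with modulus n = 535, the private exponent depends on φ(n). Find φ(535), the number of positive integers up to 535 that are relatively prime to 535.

424

Factor: 535 = 5 · 107.
φ(535) = (5−1) · (107−1) = 4 · 106 = 424.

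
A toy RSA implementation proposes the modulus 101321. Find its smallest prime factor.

101321 is odd.
Digit sum 8, not divisible by 3.
Ends in 1: not divisible by 5.
7: 101321 = 7·14474 + 3
11: 101321 = 11·9211

11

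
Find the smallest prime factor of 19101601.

19101601 is odd.
Digit sum 19, not divisible by 3.
Ends in 1: not divisible by 5.
7: 19101601 = 7·2728800 + 1
11: 19101601 = 11·1736509 + 2
13: 19101601 = 13·1469353 + 12
17: 19101601 = 17·1123623 + 10
19: 19101601 = 19·1005347 + 8
23: 19101601 = 23·830504 + 9
29: 19101601 = 29·658675 + 26
31: 19101601 = 31·616180 + 21
37: 19101601 = 37·516259 + 18
41: 19101601 = 41·465892 + 29
43: 19101601 = 43·444223 + 12
47: 19101601 = 47·406417 + 2
53: 19101601 = 53·360407 + 30
59: 19101601 = 59·323755 + 56
61: 19101601 = 61·313141

61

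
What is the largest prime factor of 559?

559 = 13 · 43
43 is prime.
So 559 = 13 · 43; the largest prime factor is 43.

43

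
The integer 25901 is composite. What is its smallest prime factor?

59

25901 is odd.
Digit sum 17, not divisible by 3.
Ends in 1: not divisible by 5.
7: 25901 = 7·3700 + 1
11: 25901 = 11·2354 + 7
13: 25901 = 13·1992 + 5
17: 25901 = 17·1523 + 10
19: 25901 = 19·1363 + 4
23: 25901 = 23·1126 + 3
29: 25901 = 29·893 + 4
31: 25901 = 31·835 + 16
37: 25901 = 37·700 + 1
41: 25901 = 41·631 + 30
43: 25901 = 43·602 + 15
47: 25901 = 47·551 + 4
53: 25901 = 53·488 + 37
59: 25901 = 59·439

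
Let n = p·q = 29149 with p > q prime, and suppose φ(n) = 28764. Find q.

103

φ(n) = (p−1)(q−1) = n − (p+q) + 1, so p + q = 29149 − 28764 + 1 = 386.
p and q are the roots of t² − 386t + 29149 = 0.
Discriminant: 386² − 4·29149 = 148996 − 116596 = 32400; √32400 = 180.
q = (386 − 180)/2 = 103, p = (386 + 180)/2 = 283.
Check: 103 · 283 = 29149.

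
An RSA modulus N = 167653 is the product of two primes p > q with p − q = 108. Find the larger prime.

Since p = q + 108, we have 167653 = q(q + 108), so q² + 108q − 167653 = 0.
Discriminant: 108² + 4·167653 = 11664 + 670612 = 682276; √682276 = 826.
q = (−108 + 826)/2 = 359, and p = q + 108 = 467.
Check: 359 · 467 = 167653.

467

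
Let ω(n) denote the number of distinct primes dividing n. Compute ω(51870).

6

51870 = 2 · 25935
25935 = 3 · 8645
8645 = 5 · 1729
1729 = 7 · 247
247 = 13 · 19
51870 = 2 · 3 · 5 · 7 · 13 · 19, which has 6 distinct prime factors.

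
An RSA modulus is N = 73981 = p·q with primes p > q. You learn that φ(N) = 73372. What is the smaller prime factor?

167

φ(n) = (p−1)(q−1) = n − (p+q) + 1, so p + q = 73981 − 73372 + 1 = 610.
p and q are the roots of t² − 610t + 73981 = 0.
Discriminant: 610² − 4·73981 = 372100 − 295924 = 76176; √76176 = 276.
q = (610 − 276)/2 = 167, p = (610 + 276)/2 = 443.
Check: 167 · 443 = 73981.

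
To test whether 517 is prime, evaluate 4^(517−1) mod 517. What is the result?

147

4^1 ≡ 4 (mod 517)
4^2 ≡ 4^2 = 16 ≡ 16 (mod 517)
4^4 ≡ 16^2 = 256 ≡ 256 (mod 517)
4^8 ≡ 256^2 = 65536 ≡ 394 (mod 517)
4^16 ≡ 394^2 = 155236 ≡ 136 (mod 517)
4^32 ≡ 136^2 = 18496 ≡ 401 (mod 517)
4^64 ≡ 401^2 = 160801 ≡ 14 (mod 517)
4^128 ≡ 14^2 = 196 ≡ 196 (mod 517)
4^256 ≡ 196^2 = 38416 ≡ 158 (mod 517)
4^512 ≡ 158^2 = 24964 ≡ 148 (mod 517)
516 = 512 + 4 in binary powers of 2.
So 4^516 ≡ 148 · 256 ≡ 147 (mod 517).
Since 147 ≠ 1, base 4 is a Fermat witness: 517 is composite.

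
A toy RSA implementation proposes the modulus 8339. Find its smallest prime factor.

31

8339 is odd.
Digit sum 23, not divisible by 3.
Ends in 9: not divisible by 5.
7: 8339 = 7·1191 + 2
11: 8339 = 11·758 + 1
13: 8339 = 13·641 + 6
17: 8339 = 17·490 + 9
19: 8339 = 19·438 + 17
23: 8339 = 23·362 + 13
29: 8339 = 29·287 + 16
31: 8339 = 31·269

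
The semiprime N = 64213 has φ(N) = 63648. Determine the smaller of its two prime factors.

157

φ(n) = (p−1)(q−1) = n − (p+q) + 1, so p + q = 64213 − 63648 + 1 = 566.
p and q are the roots of t² − 566t + 64213 = 0.
Discriminant: 566² − 4·64213 = 320356 − 256852 = 63504; √63504 = 252.
q = (566 − 252)/2 = 157, p = (566 + 252)/2 = 409.
Check: 157 · 409 = 64213.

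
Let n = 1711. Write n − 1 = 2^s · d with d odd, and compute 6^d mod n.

1711 − 1 = 1710 = 2^1 · 855, so d = 855.
6^1 ≡ 6 (mod 1711)
6^2 ≡ 6^2 = 36 ≡ 36 (mod 1711)
6^4 ≡ 36^2 = 1296 ≡ 1296 (mod 1711)
6^8 ≡ 1296^2 = 1679616 ≡ 1125 (mod 1711)
6^16 ≡ 1125^2 = 1265625 ≡ 1196 (mod 1711)
6^32 ≡ 1196^2 = 1430416 ≡ 20 (mod 1711)
6^64 ≡ 20^2 = 400 ≡ 400 (mod 1711)
6^128 ≡ 400^2 = 160000 ≡ 877 (mod 1711)
6^256 ≡ 877^2 = 769129 ≡ 890 (mod 1711)
6^512 ≡ 890^2 = 792100 ≡ 1618 (mod 1711)
855 = 512 + 256 + 64 + 16 + 4 + 2 + 1 in binary powers of 2.
So 6^855 ≡ 1618 · 890 · 400 · 1196 · 1296 · 36 · 6 ≡ 760 (mod 1711).
Squaring chain: 760; never reaches −1, so base 6 is a Miller–Rabin witness that 1711 is composite.

760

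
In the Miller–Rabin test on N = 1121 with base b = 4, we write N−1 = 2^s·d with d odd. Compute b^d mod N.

1121 − 1 = 1120 = 2^5 · 35, so d = 35.
4^1 ≡ 4 (mod 1121)
4^2 ≡ 4^2 = 16 ≡ 16 (mod 1121)
4^4 ≡ 16^2 = 256 ≡ 256 (mod 1121)
4^8 ≡ 256^2 = 65536 ≡ 518 (mod 1121)
4^16 ≡ 518^2 = 268324 ≡ 405 (mod 1121)
4^32 ≡ 405^2 = 164025 ≡ 359 (mod 1121)
35 = 32 + 2 + 1 in binary powers of 2.
So 4^35 ≡ 359 · 16 · 4 ≡ 556 (mod 1121).
Squaring chain: 556 → 861 → 340 → 137 → 833; never reaches −1, so base 4 is a Miller–Rabin witness that 1121 is composite.

556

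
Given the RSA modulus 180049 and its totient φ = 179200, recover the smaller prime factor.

φ(n) = (p−1)(q−1) = n − (p+q) + 1, so p + q = 180049 − 179200 + 1 = 850.
p and q are the roots of t² − 850t + 180049 = 0.
Discriminant: 850² − 4·180049 = 722500 − 720196 = 2304; √2304 = 48.
q = (850 − 48)/2 = 401, p = (850 + 48)/2 = 449.
Check: 401 · 449 = 180049.

401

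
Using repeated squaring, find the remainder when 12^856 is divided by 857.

1

12^1 ≡ 12 (mod 857)
12^2 ≡ 12^2 = 144 ≡ 144 (mod 857)
12^4 ≡ 144^2 = 20736 ≡ 168 (mod 857)
12^8 ≡ 168^2 = 28224 ≡ 800 (mod 857)
12^16 ≡ 800^2 = 640000 ≡ 678 (mod 857)
12^32 ≡ 678^2 = 459684 ≡ 332 (mod 857)
12^64 ≡ 332^2 = 110224 ≡ 528 (mod 857)
12^128 ≡ 528^2 = 278784 ≡ 259 (mod 857)
12^256 ≡ 259^2 = 67081 ≡ 235 (mod 857)
12^512 ≡ 235^2 = 55225 ≡ 377 (mod 857)
856 = 512 + 256 + 64 + 16 + 8 in binary powers of 2.
So 12^856 ≡ 377 · 235 · 528 · 678 · 800 ≡ 1 (mod 857).
Since the result is 1, base 12 gives no evidence that 857 is composite.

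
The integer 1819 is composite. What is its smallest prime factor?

1819 is odd.
Digit sum 19, not divisible by 3.
Ends in 9: not divisible by 5.
7: 1819 = 7·259 + 6
11: 1819 = 11·165 + 4
13: 1819 = 13·139 + 12
17: 1819 = 17·107

17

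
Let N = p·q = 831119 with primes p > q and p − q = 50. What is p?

937

Since p = q + 50, we have 831119 = q(q + 50), so q² + 50q − 831119 = 0.
Discriminant: 50² + 4·831119 = 2500 + 3324476 = 3326976; √3326976 = 1824.
q = (−50 + 1824)/2 = 887, and p = q + 50 = 937.
Check: 887 · 937 = 831119.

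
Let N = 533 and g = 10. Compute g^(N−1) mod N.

510

10^1 ≡ 10 (mod 533)
10^2 ≡ 10^2 = 100 ≡ 100 (mod 533)
10^4 ≡ 100^2 = 10000 ≡ 406 (mod 533)
10^8 ≡ 406^2 = 164836 ≡ 139 (mod 533)
10^16 ≡ 139^2 = 19321 ≡ 133 (mod 533)
10^32 ≡ 133^2 = 17689 ≡ 100 (mod 533)
10^64 ≡ 100^2 = 10000 ≡ 406 (mod 533)
10^128 ≡ 406^2 = 164836 ≡ 139 (mod 533)
10^256 ≡ 139^2 = 19321 ≡ 133 (mod 533)
10^512 ≡ 133^2 = 17689 ≡ 100 (mod 533)
532 = 512 + 16 + 4 in binary powers of 2.
So 10^532 ≡ 100 · 133 · 406 ≡ 510 (mod 533).
Since 510 ≠ 1, base 10 is a Fermat witness: 533 is composite.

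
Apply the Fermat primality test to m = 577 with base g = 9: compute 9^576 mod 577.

9^1 ≡ 9 (mod 577)
9^2 ≡ 9^2 = 81 ≡ 81 (mod 577)
9^4 ≡ 81^2 = 6561 ≡ 214 (mod 577)
9^8 ≡ 214^2 = 45796 ≡ 213 (mod 577)
9^16 ≡ 213^2 = 45369 ≡ 363 (mod 577)
9^32 ≡ 363^2 = 131769 ≡ 213 (mod 577)
9^64 ≡ 213^2 = 45369 ≡ 363 (mod 577)
9^128 ≡ 363^2 = 131769 ≡ 213 (mod 577)
9^256 ≡ 213^2 = 45369 ≡ 363 (mod 577)
9^512 ≡ 363^2 = 131769 ≡ 213 (mod 577)
576 = 512 + 64 in binary powers of 2.
So 9^576 ≡ 213 · 363 ≡ 1 (mod 577).
Since the result is 1, base 9 gives no evidence that 577 is composite.

1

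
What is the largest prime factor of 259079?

89

259079 = 41 · 6319
6319 = 71 · 89
89 is prime.
So 259079 = 41 · 71 · 89; the largest prime factor is 89.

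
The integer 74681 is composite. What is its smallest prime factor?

17

74681 is odd.
Digit sum 26, not divisible by 3.
Ends in 1: not divisible by 5.
7: 74681 = 7·10668 + 5
11: 74681 = 11·6789 + 2
13: 74681 = 13·5744 + 9
17: 74681 = 17·4393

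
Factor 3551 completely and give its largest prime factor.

67

3551 = 53 · 67
67 is prime.
So 3551 = 53 · 67; the largest prime factor is 67.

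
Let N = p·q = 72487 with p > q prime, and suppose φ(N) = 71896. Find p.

φ(n) = (p−1)(q−1) = n − (p+q) + 1, so p + q = 72487 − 71896 + 1 = 592.
p and q are the roots of t² − 592t + 72487 = 0.
Discriminant: 592² − 4·72487 = 350464 − 289948 = 60516; √60516 = 246.
q = (592 − 246)/2 = 173, p = (592 + 246)/2 = 419.
Check: 173 · 419 = 72487.

419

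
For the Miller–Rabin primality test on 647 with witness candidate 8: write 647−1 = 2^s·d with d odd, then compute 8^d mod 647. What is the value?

647 − 1 = 646 = 2^1 · 323, so d = 323.
8^1 ≡ 8 (mod 647)
8^2 ≡ 8^2 = 64 ≡ 64 (mod 647)
8^4 ≡ 64^2 = 4096 ≡ 214 (mod 647)
8^8 ≡ 214^2 = 45796 ≡ 506 (mod 647)
8^16 ≡ 506^2 = 256036 ≡ 471 (mod 647)
8^32 ≡ 471^2 = 221841 ≡ 567 (mod 647)
8^64 ≡ 567^2 = 321489 ≡ 577 (mod 647)
8^128 ≡ 577^2 = 332929 ≡ 371 (mod 647)
8^256 ≡ 371^2 = 137641 ≡ 477 (mod 647)
323 = 256 + 64 + 2 + 1 in binary powers of 2.
So 8^323 ≡ 477 · 577 · 64 · 8 ≡ 1 (mod 647).
Since 8^d ≡ 1 (mod 647), base 8 does not prove 647 composite.

1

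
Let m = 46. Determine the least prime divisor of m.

46 is even: 2 divides it.

2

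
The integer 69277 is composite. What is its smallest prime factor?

13

69277 is odd.
Digit sum 31, not divisible by 3.
Ends in 7: not divisible by 5.
7: 69277 = 7·9896 + 5
11: 69277 = 11·6297 + 10
13: 69277 = 13·5329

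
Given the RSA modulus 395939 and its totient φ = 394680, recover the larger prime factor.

φ(n) = (p−1)(q−1) = n − (p+q) + 1, so p + q = 395939 − 394680 + 1 = 1260.
p and q are the roots of t² − 1260t + 395939 = 0.
Discriminant: 1260² − 4·395939 = 1587600 − 1583756 = 3844; √3844 = 62.
q = (1260 − 62)/2 = 599, p = (1260 + 62)/2 = 661.
Check: 599 · 661 = 395939.

661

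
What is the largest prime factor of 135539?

135539 = 23 · 5893
5893 = 71 · 83
83 is prime.
So 135539 = 23 · 71 · 83; the largest prime factor is 83.

83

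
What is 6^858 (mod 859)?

1

6^1 ≡ 6 (mod 859)
6^2 ≡ 6^2 = 36 ≡ 36 (mod 859)
6^4 ≡ 36^2 = 1296 ≡ 437 (mod 859)
6^8 ≡ 437^2 = 190969 ≡ 271 (mod 859)
6^16 ≡ 271^2 = 73441 ≡ 426 (mod 859)
6^32 ≡ 426^2 = 181476 ≡ 227 (mod 859)
6^64 ≡ 227^2 = 51529 ≡ 848 (mod 859)
6^128 ≡ 848^2 = 719104 ≡ 121 (mod 859)
6^256 ≡ 121^2 = 14641 ≡ 38 (mod 859)
6^512 ≡ 38^2 = 1444 ≡ 585 (mod 859)
858 = 512 + 256 + 64 + 16 + 8 + 2 in binary powers of 2.
So 6^858 ≡ 585 · 38 · 848 · 426 · 271 · 36 ≡ 1 (mod 859).
Since the result is 1, base 6 gives no evidence that 859 is composite.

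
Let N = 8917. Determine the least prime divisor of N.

8917 is odd.
Digit sum 25, not divisible by 3.
Ends in 7: not divisible by 5.
7: 8917 = 7·1273 + 6
11: 8917 = 11·810 + 7
13: 8917 = 13·685 + 12
17: 8917 = 17·524 + 9
19: 8917 = 19·469 + 6
23: 8917 = 23·387 + 16
29: 8917 = 29·307 + 14
31: 8917 = 31·287 + 20
37: 8917 = 37·241

37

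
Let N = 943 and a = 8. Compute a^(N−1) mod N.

8^1 ≡ 8 (mod 943)
8^2 ≡ 8^2 = 64 ≡ 64 (mod 943)
8^4 ≡ 64^2 = 4096 ≡ 324 (mod 943)
8^8 ≡ 324^2 = 104976 ≡ 303 (mod 943)
8^16 ≡ 303^2 = 91809 ≡ 338 (mod 943)
8^32 ≡ 338^2 = 114244 ≡ 141 (mod 943)
8^64 ≡ 141^2 = 19881 ≡ 78 (mod 943)
8^128 ≡ 78^2 = 6084 ≡ 426 (mod 943)
8^256 ≡ 426^2 = 181476 ≡ 420 (mod 943)
8^512 ≡ 420^2 = 176400 ≡ 59 (mod 943)
942 = 512 + 256 + 128 + 32 + 8 + 4 + 2 in binary powers of 2.
So 8^942 ≡ 59 · 420 · 426 · 141 · 303 · 324 · 64 ≡ 679 (mod 943).
Since 679 ≠ 1, base 8 is a Fermat witness: 943 is composite.

679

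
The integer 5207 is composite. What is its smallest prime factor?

41

5207 is odd.
Digit sum 14, not divisible by 3.
Ends in 7: not divisible by 5.
7: 5207 = 7·743 + 6
11: 5207 = 11·473 + 4
13: 5207 = 13·400 + 7
17: 5207 = 17·306 + 5
19: 5207 = 19·274 + 1
23: 5207 = 23·226 + 9
29: 5207 = 29·179 + 16
31: 5207 = 31·167 + 30
37: 5207 = 37·140 + 27
41: 5207 = 41·127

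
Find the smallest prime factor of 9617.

9617 is odd.
Digit sum 23, not divisible by 3.
Ends in 7: not divisible by 5.
7: 9617 = 7·1373 + 6
11: 9617 = 11·874 + 3
13: 9617 = 13·739 + 10
17: 9617 = 17·565 + 12
19: 9617 = 19·506 + 3
23: 9617 = 23·418 + 3
29: 9617 = 29·331 + 18
31: 9617 = 31·310 + 7
37: 9617 = 37·259 + 34
41: 9617 = 41·234 + 23
43: 9617 = 43·223 + 28
47: 9617 = 47·204 + 29
53: 9617 = 53·181 + 24
59: 9617 = 59·163

59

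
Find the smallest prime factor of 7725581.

71

7725581 is odd.
Digit sum 35, not divisible by 3.
Ends in 1: not divisible by 5.
7: 7725581 = 7·1103654 + 3
11: 7725581 = 11·702325 + 6
13: 7725581 = 13·594275 + 6
17: 7725581 = 17·454445 + 16
19: 7725581 = 19·406609 + 10
23: 7725581 = 23·335894 + 19
29: 7725581 = 29·266399 + 10
31: 7725581 = 31·249212 + 9
37: 7725581 = 37·208799 + 18
41: 7725581 = 41·188428 + 33
43: 7725581 = 43·179664 + 29
47: 7725581 = 47·164374 + 3
53: 7725581 = 53·145765 + 36
59: 7725581 = 59·130942 + 3
61: 7725581 = 61·126648 + 53
67: 7725581 = 67·115307 + 12
71: 7725581 = 71·108811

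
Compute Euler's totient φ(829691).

799848

Factor: 829691 = 47 · 127 · 139.
φ(829691) = (47−1) · (127−1) · (139−1) = 46 · 126 · 138 = 799848.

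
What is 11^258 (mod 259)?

11^1 ≡ 11 (mod 259)
11^2 ≡ 11^2 = 121 ≡ 121 (mod 259)
11^4 ≡ 121^2 = 14641 ≡ 137 (mod 259)
11^8 ≡ 137^2 = 18769 ≡ 121 (mod 259)
11^16 ≡ 121^2 = 14641 ≡ 137 (mod 259)
11^32 ≡ 137^2 = 18769 ≡ 121 (mod 259)
11^64 ≡ 121^2 = 14641 ≡ 137 (mod 259)
11^128 ≡ 137^2 = 18769 ≡ 121 (mod 259)
11^256 ≡ 121^2 = 14641 ≡ 137 (mod 259)
258 = 256 + 2 in binary powers of 2.
So 11^258 ≡ 137 · 121 ≡ 1 (mod 259).
Since the result is 1, base 11 gives no evidence that 259 is composite.

1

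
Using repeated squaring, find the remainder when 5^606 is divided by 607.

5^1 ≡ 5 (mod 607)
5^2 ≡ 5^2 = 25 ≡ 25 (mod 607)
5^4 ≡ 25^2 = 625 ≡ 18 (mod 607)
5^8 ≡ 18^2 = 324 ≡ 324 (mod 607)
5^16 ≡ 324^2 = 104976 ≡ 572 (mod 607)
5^32 ≡ 572^2 = 327184 ≡ 11 (mod 607)
5^64 ≡ 11^2 = 121 ≡ 121 (mod 607)
5^128 ≡ 121^2 = 14641 ≡ 73 (mod 607)
5^256 ≡ 73^2 = 5329 ≡ 473 (mod 607)
5^512 ≡ 473^2 = 223729 ≡ 353 (mod 607)
606 = 512 + 64 + 16 + 8 + 4 + 2 in binary powers of 2.
So 5^606 ≡ 353 · 121 · 572 · 324 · 18 · 25 ≡ 1 (mod 607).
Since the result is 1, base 5 gives no evidence that 607 is composite.

1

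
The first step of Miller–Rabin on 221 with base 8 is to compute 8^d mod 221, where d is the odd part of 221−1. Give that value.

221 − 1 = 220 = 2^2 · 55, so d = 55.
8^1 ≡ 8 (mod 221)
8^2 ≡ 8^2 = 64 ≡ 64 (mod 221)
8^4 ≡ 64^2 = 4096 ≡ 118 (mod 221)
8^8 ≡ 118^2 = 13924 ≡ 1 (mod 221)
8^16 ≡ 1^2 = 1 ≡ 1 (mod 221)
8^32 ≡ 1^2 = 1 ≡ 1 (mod 221)
55 = 32 + 16 + 4 + 2 + 1 in binary powers of 2.
So 8^55 ≡ 1 · 1 · 118 · 64 · 8 ≡ 83 (mod 221).
Squaring chain: 83 → 38; never reaches −1, so base 8 is a Miller–Rabin witness that 221 is composite.

83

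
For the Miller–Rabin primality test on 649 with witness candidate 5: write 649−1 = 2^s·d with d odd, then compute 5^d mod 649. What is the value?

649 − 1 = 648 = 2^3 · 81, so d = 81.
5^1 ≡ 5 (mod 649)
5^2 ≡ 5^2 = 25 ≡ 25 (mod 649)
5^4 ≡ 25^2 = 625 ≡ 625 (mod 649)
5^8 ≡ 625^2 = 390625 ≡ 576 (mod 649)
5^16 ≡ 576^2 = 331776 ≡ 137 (mod 649)
5^32 ≡ 137^2 = 18769 ≡ 597 (mod 649)
5^64 ≡ 597^2 = 356409 ≡ 108 (mod 649)
81 = 64 + 16 + 1 in binary powers of 2.
So 5^81 ≡ 108 · 137 · 5 ≡ 643 (mod 649).
Squaring chain: 643 → 36 → 647; never reaches −1, so base 5 is a Miller–Rabin witness that 649 is composite.

643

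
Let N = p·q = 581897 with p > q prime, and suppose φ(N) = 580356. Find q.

659

φ(n) = (p−1)(q−1) = n − (p+q) + 1, so p + q = 581897 − 580356 + 1 = 1542.
p and q are the roots of t² − 1542t + 581897 = 0.
Discriminant: 1542² − 4·581897 = 2377764 − 2327588 = 50176; √50176 = 224.
q = (1542 − 224)/2 = 659, p = (1542 + 224)/2 = 883.
Check: 659 · 883 = 581897.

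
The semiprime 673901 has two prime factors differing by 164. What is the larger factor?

Since p = q + 164, we have 673901 = q(q + 164), so q² + 164q − 673901 = 0.
Discriminant: 164² + 4·673901 = 26896 + 2695604 = 2722500; √2722500 = 1650.
q = (−164 + 1650)/2 = 743, and p = q + 164 = 907.
Check: 743 · 907 = 673901.

907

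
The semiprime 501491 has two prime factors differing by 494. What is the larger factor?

Since p = q + 494, we have 501491 = q(q + 494), so q² + 494q − 501491 = 0.
Discriminant: 494² + 4·501491 = 244036 + 2005964 = 2250000; √2250000 = 1500.
q = (−494 + 1500)/2 = 503, and p = q + 494 = 997.
Check: 503 · 997 = 501491.

997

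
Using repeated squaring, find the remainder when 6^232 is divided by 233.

1

6^1 ≡ 6 (mod 233)
6^2 ≡ 6^2 = 36 ≡ 36 (mod 233)
6^4 ≡ 36^2 = 1296 ≡ 131 (mod 233)
6^8 ≡ 131^2 = 17161 ≡ 152 (mod 233)
6^16 ≡ 152^2 = 23104 ≡ 37 (mod 233)
6^32 ≡ 37^2 = 1369 ≡ 204 (mod 233)
6^64 ≡ 204^2 = 41616 ≡ 142 (mod 233)
6^128 ≡ 142^2 = 20164 ≡ 126 (mod 233)
232 = 128 + 64 + 32 + 8 in binary powers of 2.
So 6^232 ≡ 126 · 142 · 204 · 152 ≡ 1 (mod 233).
Since the result is 1, base 6 gives no evidence that 233 is composite.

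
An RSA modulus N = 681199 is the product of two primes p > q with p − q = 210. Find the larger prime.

Since p = q + 210, we have 681199 = q(q + 210), so q² + 210q − 681199 = 0.
Discriminant: 210² + 4·681199 = 44100 + 2724796 = 2768896; √2768896 = 1664.
q = (−210 + 1664)/2 = 727, and p = q + 210 = 937.
Check: 727 · 937 = 681199.

937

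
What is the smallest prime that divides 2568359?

73

2568359 is odd.
Digit sum 38, not divisible by 3.
Ends in 9: not divisible by 5.
7: 2568359 = 7·366908 + 3
11: 2568359 = 11·233487 + 2
13: 2568359 = 13·197566 + 1
17: 2568359 = 17·151079 + 16
19: 2568359 = 19·135176 + 15
23: 2568359 = 23·111667 + 18
29: 2568359 = 29·88564 + 3
31: 2568359 = 31·82850 + 9
37: 2568359 = 37·69415 + 4
41: 2568359 = 41·62642 + 37
43: 2568359 = 43·59729 + 12
47: 2568359 = 47·54645 + 44
53: 2568359 = 53·48459 + 32
59: 2568359 = 59·43531 + 30
61: 2568359 = 61·42104 + 15
67: 2568359 = 67·38333 + 48
71: 2568359 = 71·36174 + 5
73: 2568359 = 73·35183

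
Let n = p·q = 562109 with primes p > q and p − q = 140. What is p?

823

Since p = q + 140, we have 562109 = q(q + 140), so q² + 140q − 562109 = 0.
Discriminant: 140² + 4·562109 = 19600 + 2248436 = 2268036; √2268036 = 1506.
q = (−140 + 1506)/2 = 683, and p = q + 140 = 823.
Check: 683 · 823 = 562109.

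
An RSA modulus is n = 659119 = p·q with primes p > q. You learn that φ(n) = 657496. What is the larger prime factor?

827

φ(n) = (p−1)(q−1) = n − (p+q) + 1, so p + q = 659119 − 657496 + 1 = 1624.
p and q are the roots of t² − 1624t + 659119 = 0.
Discriminant: 1624² − 4·659119 = 2637376 − 2636476 = 900; √900 = 30.
q = (1624 − 30)/2 = 797, p = (1624 + 30)/2 = 827.
Check: 797 · 827 = 659119.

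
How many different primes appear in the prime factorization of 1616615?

1616615 = 5 · 323323
323323 = 7 · 46189
46189 = 11 · 4199
4199 = 13 · 323
323 = 17 · 19
1616615 = 5 · 7 · 11 · 13 · 17 · 19, which has 6 distinct prime factors.

6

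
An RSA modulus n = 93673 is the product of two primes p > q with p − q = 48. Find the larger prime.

331

Since p = q + 48, we have 93673 = q(q + 48), so q² + 48q − 93673 = 0.
Discriminant: 48² + 4·93673 = 2304 + 374692 = 376996; √376996 = 614.
q = (−48 + 614)/2 = 283, and p = q + 48 = 331.
Check: 283 · 331 = 93673.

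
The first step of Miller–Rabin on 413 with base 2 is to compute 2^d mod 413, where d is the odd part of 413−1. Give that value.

72

413 − 1 = 412 = 2^2 · 103, so d = 103.
2^1 ≡ 2 (mod 413)
2^2 ≡ 2^2 = 4 ≡ 4 (mod 413)
2^4 ≡ 4^2 = 16 ≡ 16 (mod 413)
2^8 ≡ 16^2 = 256 ≡ 256 (mod 413)
2^16 ≡ 256^2 = 65536 ≡ 282 (mod 413)
2^32 ≡ 282^2 = 79524 ≡ 228 (mod 413)
2^64 ≡ 228^2 = 51984 ≡ 359 (mod 413)
103 = 64 + 32 + 4 + 2 + 1 in binary powers of 2.
So 2^103 ≡ 359 · 228 · 16 · 4 · 2 ≡ 72 (mod 413).
Squaring chain: 72 → 228; never reaches −1, so base 2 is a Miller–Rabin witness that 413 is composite.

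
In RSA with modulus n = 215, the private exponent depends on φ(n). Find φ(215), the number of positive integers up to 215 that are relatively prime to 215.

168

Factor: 215 = 5 · 43.
φ(215) = (5−1) · (43−1) = 4 · 42 = 168.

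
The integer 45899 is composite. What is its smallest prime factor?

45899 is odd.
Digit sum 35, not divisible by 3.
Ends in 9: not divisible by 5.
7: 45899 = 7·6557

7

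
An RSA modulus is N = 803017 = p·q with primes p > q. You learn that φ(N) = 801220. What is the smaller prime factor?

φ(n) = (p−1)(q−1) = n − (p+q) + 1, so p + q = 803017 − 801220 + 1 = 1798.
p and q are the roots of t² − 1798t + 803017 = 0.
Discriminant: 1798² − 4·803017 = 3232804 − 3212068 = 20736; √20736 = 144.
q = (1798 − 144)/2 = 827, p = (1798 + 144)/2 = 971.
Check: 827 · 971 = 803017.

827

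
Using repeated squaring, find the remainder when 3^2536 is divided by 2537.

3^1 ≡ 3 (mod 2537)
3^2 ≡ 3^2 = 9 ≡ 9 (mod 2537)
3^4 ≡ 9^2 = 81 ≡ 81 (mod 2537)
3^8 ≡ 81^2 = 6561 ≡ 1487 (mod 2537)
3^16 ≡ 1487^2 = 2211169 ≡ 1442 (mod 2537)
3^32 ≡ 1442^2 = 2079364 ≡ 1561 (mod 2537)
3^64 ≡ 1561^2 = 2436721 ≡ 1201 (mod 2537)
3^128 ≡ 1201^2 = 1442401 ≡ 1385 (mod 2537)
3^256 ≡ 1385^2 = 1918225 ≡ 253 (mod 2537)
3^512 ≡ 253^2 = 64009 ≡ 584 (mod 2537)
3^1024 ≡ 584^2 = 341056 ≡ 1098 (mod 2537)
3^2048 ≡ 1098^2 = 1205604 ≡ 529 (mod 2537)
2536 = 2048 + 256 + 128 + 64 + 32 + 8 in binary powers of 2.
So 3^2536 ≡ 529 · 253 · 1385 · 1201 · 1561 · 1487 ≡ 969 (mod 2537).
Since 969 ≠ 1, base 3 is a Fermat witness: 2537 is composite.

969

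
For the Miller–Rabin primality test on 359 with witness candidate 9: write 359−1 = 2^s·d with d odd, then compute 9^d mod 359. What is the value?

359 − 1 = 358 = 2^1 · 179, so d = 179.
9^1 ≡ 9 (mod 359)
9^2 ≡ 9^2 = 81 ≡ 81 (mod 359)
9^4 ≡ 81^2 = 6561 ≡ 99 (mod 359)
9^8 ≡ 99^2 = 9801 ≡ 108 (mod 359)
9^16 ≡ 108^2 = 11664 ≡ 176 (mod 359)
9^32 ≡ 176^2 = 30976 ≡ 102 (mod 359)
9^64 ≡ 102^2 = 10404 ≡ 352 (mod 359)
9^128 ≡ 352^2 = 123904 ≡ 49 (mod 359)
179 = 128 + 32 + 16 + 2 + 1 in binary powers of 2.
So 9^179 ≡ 49 · 102 · 176 · 81 · 9 ≡ 1 (mod 359).
Since 9^d ≡ 1 (mod 359), base 9 does not prove 359 composite.

1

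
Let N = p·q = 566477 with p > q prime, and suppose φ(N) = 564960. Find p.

φ(n) = (p−1)(q−1) = n − (p+q) + 1, so p + q = 566477 − 564960 + 1 = 1518.
p and q are the roots of t² − 1518t + 566477 = 0.
Discriminant: 1518² − 4·566477 = 2304324 − 2265908 = 38416; √38416 = 196.
q = (1518 − 196)/2 = 661, p = (1518 + 196)/2 = 857.
Check: 661 · 857 = 566477.

857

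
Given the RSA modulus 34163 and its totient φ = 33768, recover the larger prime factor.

269

φ(n) = (p−1)(q−1) = n − (p+q) + 1, so p + q = 34163 − 33768 + 1 = 396.
p and q are the roots of t² − 396t + 34163 = 0.
Discriminant: 396² − 4·34163 = 156816 − 136652 = 20164; √20164 = 142.
q = (396 − 142)/2 = 127, p = (396 + 142)/2 = 269.
Check: 127 · 269 = 34163.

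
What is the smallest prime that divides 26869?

97

26869 is odd.
Digit sum 31, not divisible by 3.
Ends in 9: not divisible by 5.
7: 26869 = 7·3838 + 3
11: 26869 = 11·2442 + 7
13: 26869 = 13·2066 + 11
17: 26869 = 17·1580 + 9
19: 26869 = 19·1414 + 3
23: 26869 = 23·1168 + 5
29: 26869 = 29·926 + 15
31: 26869 = 31·866 + 23
37: 26869 = 37·726 + 7
41: 26869 = 41·655 + 14
43: 26869 = 43·624 + 37
47: 26869 = 47·571 + 32
53: 26869 = 53·506 + 51
59: 26869 = 59·455 + 24
61: 26869 = 61·440 + 29
67: 26869 = 67·401 + 2
71: 26869 = 71·378 + 31
73: 26869 = 73·368 + 5
79: 26869 = 79·340 + 9
83: 26869 = 83·323 + 60
89: 26869 = 89·301 + 80
97: 26869 = 97·277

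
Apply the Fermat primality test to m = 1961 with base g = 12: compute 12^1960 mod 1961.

786

12^1 ≡ 12 (mod 1961)
12^2 ≡ 12^2 = 144 ≡ 144 (mod 1961)
12^4 ≡ 144^2 = 20736 ≡ 1126 (mod 1961)
12^8 ≡ 1126^2 = 1267876 ≡ 1070 (mod 1961)
12^16 ≡ 1070^2 = 1144900 ≡ 1637 (mod 1961)
12^32 ≡ 1637^2 = 2679769 ≡ 1043 (mod 1961)
12^64 ≡ 1043^2 = 1087849 ≡ 1455 (mod 1961)
12^128 ≡ 1455^2 = 2117025 ≡ 1106 (mod 1961)
12^256 ≡ 1106^2 = 1223236 ≡ 1533 (mod 1961)
12^512 ≡ 1533^2 = 2350089 ≡ 811 (mod 1961)
12^1024 ≡ 811^2 = 657721 ≡ 786 (mod 1961)
1960 = 1024 + 512 + 256 + 128 + 32 + 8 in binary powers of 2.
So 12^1960 ≡ 786 · 811 · 1533 · 1106 · 1043 · 1070 ≡ 786 (mod 1961).
Since 786 ≠ 1, base 12 is a Fermat witness: 1961 is composite.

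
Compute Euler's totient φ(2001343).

1951488

Factor: 2001343 = 89 · 113 · 199.
φ(2001343) = (89−1) · (113−1) · (199−1) = 88 · 112 · 198 = 1951488.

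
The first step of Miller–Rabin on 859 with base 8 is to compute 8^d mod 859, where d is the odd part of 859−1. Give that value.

858

859 − 1 = 858 = 2^1 · 429, so d = 429.
8^1 ≡ 8 (mod 859)
8^2 ≡ 8^2 = 64 ≡ 64 (mod 859)
8^4 ≡ 64^2 = 4096 ≡ 660 (mod 859)
8^8 ≡ 660^2 = 435600 ≡ 87 (mod 859)
8^16 ≡ 87^2 = 7569 ≡ 697 (mod 859)
8^32 ≡ 697^2 = 485809 ≡ 474 (mod 859)
8^64 ≡ 474^2 = 224676 ≡ 477 (mod 859)
8^128 ≡ 477^2 = 227529 ≡ 753 (mod 859)
8^256 ≡ 753^2 = 567009 ≡ 69 (mod 859)
429 = 256 + 128 + 32 + 8 + 4 + 1 in binary powers of 2.
So 8^429 ≡ 69 · 753 · 474 · 87 · 660 · 8 ≡ 858 (mod 859).
Since 8^d ≡ 858 (mod 859), base 8 does not prove 859 composite.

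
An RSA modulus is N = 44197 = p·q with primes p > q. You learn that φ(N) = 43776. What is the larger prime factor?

229

φ(n) = (p−1)(q−1) = n − (p+q) + 1, so p + q = 44197 − 43776 + 1 = 422.
p and q are the roots of t² − 422t + 44197 = 0.
Discriminant: 422² − 4·44197 = 178084 − 176788 = 1296; √1296 = 36.
q = (422 − 36)/2 = 193, p = (422 + 36)/2 = 229.
Check: 193 · 229 = 44197.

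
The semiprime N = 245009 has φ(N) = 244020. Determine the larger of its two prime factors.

φ(n) = (p−1)(q−1) = n − (p+q) + 1, so p + q = 245009 − 244020 + 1 = 990.
p and q are the roots of t² − 990t + 245009 = 0.
Discriminant: 990² − 4·245009 = 980100 − 980036 = 64; √64 = 8.
q = (990 − 8)/2 = 491, p = (990 + 8)/2 = 499.
Check: 491 · 499 = 245009.

499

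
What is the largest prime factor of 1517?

1517 = 37 · 41
41 is prime.
So 1517 = 37 · 41; the largest prime factor is 41.

41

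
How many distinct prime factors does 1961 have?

1961 = 37 · 53
1961 = 37 · 53, which has 2 distinct prime factors.

2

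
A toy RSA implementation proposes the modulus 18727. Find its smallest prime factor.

18727 is odd.
Digit sum 25, not divisible by 3.
Ends in 7: not divisible by 5.
7: 18727 = 7·2675 + 2
11: 18727 = 11·1702 + 5
13: 18727 = 13·1440 + 7
17: 18727 = 17·1101 + 10
19: 18727 = 19·985 + 12
23: 18727 = 23·814 + 5
29: 18727 = 29·645 + 22
31: 18727 = 31·604 + 3
37: 18727 = 37·506 + 5
41: 18727 = 41·456 + 31
43: 18727 = 43·435 + 22
47: 18727 = 47·398 + 21
53: 18727 = 53·353 + 18
59: 18727 = 59·317 + 24
61: 18727 = 61·307

61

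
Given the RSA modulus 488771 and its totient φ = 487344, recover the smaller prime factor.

569

φ(n) = (p−1)(q−1) = n − (p+q) + 1, so p + q = 488771 − 487344 + 1 = 1428.
p and q are the roots of t² − 1428t + 488771 = 0.
Discriminant: 1428² − 4·488771 = 2039184 − 1955084 = 84100; √84100 = 290.
q = (1428 − 290)/2 = 569, p = (1428 + 290)/2 = 859.
Check: 569 · 859 = 488771.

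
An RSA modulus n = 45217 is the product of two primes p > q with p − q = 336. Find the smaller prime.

Since p = q + 336, we have 45217 = q(q + 336), so q² + 336q − 45217 = 0.
Discriminant: 336² + 4·45217 = 112896 + 180868 = 293764; √293764 = 542.
q = (−336 + 542)/2 = 103, and p = q + 336 = 439.
Check: 103 · 439 = 45217.

103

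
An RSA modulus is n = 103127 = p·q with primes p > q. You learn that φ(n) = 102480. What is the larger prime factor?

367

φ(n) = (p−1)(q−1) = n − (p+q) + 1, so p + q = 103127 − 102480 + 1 = 648.
p and q are the roots of t² − 648t + 103127 = 0.
Discriminant: 648² − 4·103127 = 419904 − 412508 = 7396; √7396 = 86.
q = (648 − 86)/2 = 281, p = (648 + 86)/2 = 367.
Check: 281 · 367 = 103127.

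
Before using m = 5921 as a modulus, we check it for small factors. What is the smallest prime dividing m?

5921 is odd.
Digit sum 17, not divisible by 3.
Ends in 1: not divisible by 5.
7: 5921 = 7·845 + 6
11: 5921 = 11·538 + 3
13: 5921 = 13·455 + 6
17: 5921 = 17·348 + 5
19: 5921 = 19·311 + 12
23: 5921 = 23·257 + 10
29: 5921 = 29·204 + 5
31: 5921 = 31·191

31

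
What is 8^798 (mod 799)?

4

8^1 ≡ 8 (mod 799)
8^2 ≡ 8^2 = 64 ≡ 64 (mod 799)
8^4 ≡ 64^2 = 4096 ≡ 101 (mod 799)
8^8 ≡ 101^2 = 10201 ≡ 613 (mod 799)
8^16 ≡ 613^2 = 375769 ≡ 239 (mod 799)
8^32 ≡ 239^2 = 57121 ≡ 392 (mod 799)
8^64 ≡ 392^2 = 153664 ≡ 256 (mod 799)
8^128 ≡ 256^2 = 65536 ≡ 18 (mod 799)
8^256 ≡ 18^2 = 324 ≡ 324 (mod 799)
8^512 ≡ 324^2 = 104976 ≡ 307 (mod 799)
798 = 512 + 256 + 16 + 8 + 4 + 2 in binary powers of 2.
So 8^798 ≡ 307 · 324 · 239 · 613 · 101 · 64 ≡ 4 (mod 799).
Since 4 ≠ 1, base 8 is a Fermat witness: 799 is composite.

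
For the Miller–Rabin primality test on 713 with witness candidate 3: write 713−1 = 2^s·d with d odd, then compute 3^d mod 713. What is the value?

486

713 − 1 = 712 = 2^3 · 89, so d = 89.
3^1 ≡ 3 (mod 713)
3^2 ≡ 3^2 = 9 ≡ 9 (mod 713)
3^4 ≡ 9^2 = 81 ≡ 81 (mod 713)
3^8 ≡ 81^2 = 6561 ≡ 144 (mod 713)
3^16 ≡ 144^2 = 20736 ≡ 59 (mod 713)
3^32 ≡ 59^2 = 3481 ≡ 629 (mod 713)
3^64 ≡ 629^2 = 395641 ≡ 639 (mod 713)
89 = 64 + 16 + 8 + 1 in binary powers of 2.
So 3^89 ≡ 639 · 59 · 144 · 3 ≡ 486 (mod 713).
Squaring chain: 486 → 193 → 173; never reaches −1, so base 3 is a Miller–Rabin witness that 713 is composite.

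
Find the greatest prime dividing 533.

41

533 = 13 · 41
41 is prime.
So 533 = 13 · 41; the largest prime factor is 41.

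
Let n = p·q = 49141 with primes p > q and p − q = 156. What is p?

Since p = q + 156, we have 49141 = q(q + 156), so q² + 156q − 49141 = 0.
Discriminant: 156² + 4·49141 = 24336 + 196564 = 220900; √220900 = 470.
q = (−156 + 470)/2 = 157, and p = q + 156 = 313.
Check: 157 · 313 = 49141.

313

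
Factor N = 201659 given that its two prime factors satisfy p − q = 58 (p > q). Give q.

421

Since p = q + 58, we have 201659 = q(q + 58), so q² + 58q − 201659 = 0.
Discriminant: 58² + 4·201659 = 3364 + 806636 = 810000; √810000 = 900.
q = (−58 + 900)/2 = 421, and p = q + 58 = 479.
Check: 421 · 479 = 201659.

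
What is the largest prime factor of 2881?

67

2881 = 43 · 67
67 is prime.
So 2881 = 43 · 67; the largest prime factor is 67.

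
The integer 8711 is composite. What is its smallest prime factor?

8711 is odd.
Digit sum 17, not divisible by 3.
Ends in 1: not divisible by 5.
7: 8711 = 7·1244 + 3
11: 8711 = 11·791 + 10
13: 8711 = 13·670 + 1
17: 8711 = 17·512 + 7
19: 8711 = 19·458 + 9
23: 8711 = 23·378 + 17
29: 8711 = 29·300 + 11
31: 8711 = 31·281

31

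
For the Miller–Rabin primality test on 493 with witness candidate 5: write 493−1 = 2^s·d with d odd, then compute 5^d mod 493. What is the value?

493 − 1 = 492 = 2^2 · 123, so d = 123.
5^1 ≡ 5 (mod 493)
5^2 ≡ 5^2 = 25 ≡ 25 (mod 493)
5^4 ≡ 25^2 = 625 ≡ 132 (mod 493)
5^8 ≡ 132^2 = 17424 ≡ 169 (mod 493)
5^16 ≡ 169^2 = 28561 ≡ 460 (mod 493)
5^32 ≡ 460^2 = 211600 ≡ 103 (mod 493)
5^64 ≡ 103^2 = 10609 ≡ 256 (mod 493)
123 = 64 + 32 + 16 + 8 + 2 + 1 in binary powers of 2.
So 5^123 ≡ 256 · 103 · 460 · 169 · 25 · 5 ≡ 419 (mod 493).
Squaring chain: 419 → 53; never reaches −1, so base 5 is a Miller–Rabin witness that 493 is composite.

419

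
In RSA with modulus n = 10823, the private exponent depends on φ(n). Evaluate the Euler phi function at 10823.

10608

Factor: 10823 = 79 · 137.
φ(10823) = (79−1) · (137−1) = 78 · 136 = 10608.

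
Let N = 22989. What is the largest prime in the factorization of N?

97

22989 = 3 · 7663
7663 = 79 · 97
97 is prime.
So 22989 = 3 · 79 · 97; the largest prime factor is 97.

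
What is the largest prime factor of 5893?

83

5893 = 71 · 83
83 is prime.
So 5893 = 71 · 83; the largest prime factor is 83.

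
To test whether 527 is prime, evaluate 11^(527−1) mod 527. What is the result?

485

11^1 ≡ 11 (mod 527)
11^2 ≡ 11^2 = 121 ≡ 121 (mod 527)
11^4 ≡ 121^2 = 14641 ≡ 412 (mod 527)
11^8 ≡ 412^2 = 169744 ≡ 50 (mod 527)
11^16 ≡ 50^2 = 2500 ≡ 392 (mod 527)
11^32 ≡ 392^2 = 153664 ≡ 307 (mod 527)
11^64 ≡ 307^2 = 94249 ≡ 443 (mod 527)
11^128 ≡ 443^2 = 196249 ≡ 205 (mod 527)
11^256 ≡ 205^2 = 42025 ≡ 392 (mod 527)
11^512 ≡ 392^2 = 153664 ≡ 307 (mod 527)
526 = 512 + 8 + 4 + 2 in binary powers of 2.
So 11^526 ≡ 307 · 50 · 412 · 121 ≡ 485 (mod 527).
Since 485 ≠ 1, base 11 is a Fermat witness: 527 is composite.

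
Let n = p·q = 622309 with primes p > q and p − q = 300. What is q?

653

Since p = q + 300, we have 622309 = q(q + 300), so q² + 300q − 622309 = 0.
Discriminant: 300² + 4·622309 = 90000 + 2489236 = 2579236; √2579236 = 1606.
q = (−300 + 1606)/2 = 653, and p = q + 300 = 953.
Check: 653 · 953 = 622309.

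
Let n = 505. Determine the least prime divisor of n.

5

505 is odd.
Digit sum 10, not divisible by 3.
Ends in 5: divisible by 5.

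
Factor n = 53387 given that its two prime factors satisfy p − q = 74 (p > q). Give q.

197

Since p = q + 74, we have 53387 = q(q + 74), so q² + 74q − 53387 = 0.
Discriminant: 74² + 4·53387 = 5476 + 213548 = 219024; √219024 = 468.
q = (−74 + 468)/2 = 197, and p = q + 74 = 271.
Check: 197 · 271 = 53387.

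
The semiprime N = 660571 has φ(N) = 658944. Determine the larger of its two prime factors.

φ(n) = (p−1)(q−1) = n − (p+q) + 1, so p + q = 660571 − 658944 + 1 = 1628.
p and q are the roots of t² − 1628t + 660571 = 0.
Discriminant: 1628² − 4·660571 = 2650384 − 2642284 = 8100; √8100 = 90.
q = (1628 − 90)/2 = 769, p = (1628 + 90)/2 = 859.
Check: 769 · 859 = 660571.

859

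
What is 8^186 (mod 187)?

8^1 ≡ 8 (mod 187)
8^2 ≡ 8^2 = 64 ≡ 64 (mod 187)
8^4 ≡ 64^2 = 4096 ≡ 169 (mod 187)
8^8 ≡ 169^2 = 28561 ≡ 137 (mod 187)
8^16 ≡ 137^2 = 18769 ≡ 69 (mod 187)
8^32 ≡ 69^2 = 4761 ≡ 86 (mod 187)
8^64 ≡ 86^2 = 7396 ≡ 103 (mod 187)
8^128 ≡ 103^2 = 10609 ≡ 137 (mod 187)
186 = 128 + 32 + 16 + 8 + 2 in binary powers of 2.
So 8^186 ≡ 137 · 86 · 69 · 137 · 64 ≡ 47 (mod 187).
Since 47 ≠ 1, base 8 is a Fermat witness: 187 is composite.

47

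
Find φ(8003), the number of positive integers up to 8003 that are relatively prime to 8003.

7800

Factor: 8003 = 53 · 151.
φ(8003) = (53−1) · (151−1) = 52 · 150 = 7800.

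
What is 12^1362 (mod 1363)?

12^1 ≡ 12 (mod 1363)
12^2 ≡ 12^2 = 144 ≡ 144 (mod 1363)
12^4 ≡ 144^2 = 20736 ≡ 291 (mod 1363)
12^8 ≡ 291^2 = 84681 ≡ 175 (mod 1363)
12^16 ≡ 175^2 = 30625 ≡ 639 (mod 1363)
12^32 ≡ 639^2 = 408321 ≡ 784 (mod 1363)
12^64 ≡ 784^2 = 614656 ≡ 1306 (mod 1363)
12^128 ≡ 1306^2 = 1705636 ≡ 523 (mod 1363)
12^256 ≡ 523^2 = 273529 ≡ 929 (mod 1363)
12^512 ≡ 929^2 = 863041 ≡ 262 (mod 1363)
12^1024 ≡ 262^2 = 68644 ≡ 494 (mod 1363)
1362 = 1024 + 256 + 64 + 16 + 2 in binary powers of 2.
So 12^1362 ≡ 494 · 929 · 1306 · 639 · 144 ≡ 202 (mod 1363).
Since 202 ≠ 1, base 12 is a Fermat witness: 1363 is composite.

202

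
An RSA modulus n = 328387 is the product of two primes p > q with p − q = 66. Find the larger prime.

Since p = q + 66, we have 328387 = q(q + 66), so q² + 66q − 328387 = 0.
Discriminant: 66² + 4·328387 = 4356 + 1313548 = 1317904; √1317904 = 1148.
q = (−66 + 1148)/2 = 541, and p = q + 66 = 607.
Check: 541 · 607 = 328387.

607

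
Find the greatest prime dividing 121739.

121739 = 23 · 5293
5293 = 67 · 79
79 is prime.
So 121739 = 23 · 67 · 79; the largest prime factor is 79.

79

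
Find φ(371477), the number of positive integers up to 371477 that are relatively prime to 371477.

353808

Factor: 371477 = 43 · 53 · 163.
φ(371477) = (43−1) · (53−1) · (163−1) = 42 · 52 · 162 = 353808.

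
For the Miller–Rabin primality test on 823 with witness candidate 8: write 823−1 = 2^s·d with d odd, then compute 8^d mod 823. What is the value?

823 − 1 = 822 = 2^1 · 411, so d = 411.
8^1 ≡ 8 (mod 823)
8^2 ≡ 8^2 = 64 ≡ 64 (mod 823)
8^4 ≡ 64^2 = 4096 ≡ 804 (mod 823)
8^8 ≡ 804^2 = 646416 ≡ 361 (mod 823)
8^16 ≡ 361^2 = 130321 ≡ 287 (mod 823)
8^32 ≡ 287^2 = 82369 ≡ 69 (mod 823)
8^64 ≡ 69^2 = 4761 ≡ 646 (mod 823)
8^128 ≡ 646^2 = 417316 ≡ 55 (mod 823)
8^256 ≡ 55^2 = 3025 ≡ 556 (mod 823)
411 = 256 + 128 + 16 + 8 + 2 + 1 in binary powers of 2.
So 8^411 ≡ 556 · 55 · 287 · 361 · 64 · 8 ≡ 1 (mod 823).
Since 8^d ≡ 1 (mod 823), base 8 does not prove 823 composite.

1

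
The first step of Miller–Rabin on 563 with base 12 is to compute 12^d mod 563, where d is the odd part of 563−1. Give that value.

563 − 1 = 562 = 2^1 · 281, so d = 281.
12^1 ≡ 12 (mod 563)
12^2 ≡ 12^2 = 144 ≡ 144 (mod 563)
12^4 ≡ 144^2 = 20736 ≡ 468 (mod 563)
12^8 ≡ 468^2 = 219024 ≡ 17 (mod 563)
12^16 ≡ 17^2 = 289 ≡ 289 (mod 563)
12^32 ≡ 289^2 = 83521 ≡ 197 (mod 563)
12^64 ≡ 197^2 = 38809 ≡ 525 (mod 563)
12^128 ≡ 525^2 = 275625 ≡ 318 (mod 563)
12^256 ≡ 318^2 = 101124 ≡ 347 (mod 563)
281 = 256 + 16 + 8 + 1 in binary powers of 2.
So 12^281 ≡ 347 · 289 · 17 · 12 ≡ 1 (mod 563).
Since 12^d ≡ 1 (mod 563), base 12 does not prove 563 composite.

1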